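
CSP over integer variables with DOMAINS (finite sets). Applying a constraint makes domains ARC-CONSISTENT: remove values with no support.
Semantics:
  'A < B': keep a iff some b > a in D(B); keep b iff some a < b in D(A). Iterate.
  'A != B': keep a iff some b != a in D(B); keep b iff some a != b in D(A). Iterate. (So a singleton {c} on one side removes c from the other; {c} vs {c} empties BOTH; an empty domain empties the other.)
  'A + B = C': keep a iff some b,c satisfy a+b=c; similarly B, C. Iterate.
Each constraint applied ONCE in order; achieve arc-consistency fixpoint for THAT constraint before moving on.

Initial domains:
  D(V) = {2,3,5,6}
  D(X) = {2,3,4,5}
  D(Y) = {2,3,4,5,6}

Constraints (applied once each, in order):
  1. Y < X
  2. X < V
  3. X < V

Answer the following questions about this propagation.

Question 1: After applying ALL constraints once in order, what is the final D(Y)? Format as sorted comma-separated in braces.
Constraint 1 (Y < X) on D(Y)={2,3,4,5,6} D(X)={2,3,4,5}: Y {2,3,4,5,6}->{2,3,4}; X {2,3,4,5}->{3,4,5}
Constraint 2 (X < V) on D(X)={3,4,5} D(V)={2,3,5,6}: V {2,3,5,6}->{5,6}
Constraint 3 (X < V) on D(X)={3,4,5} D(V)={5,6}: no change
So after all 3 constraints: D(Y) = {2,3,4}

Answer: {2,3,4}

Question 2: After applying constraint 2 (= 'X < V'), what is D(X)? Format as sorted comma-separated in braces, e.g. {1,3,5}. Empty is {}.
Answer: {3,4,5}

Derivation:
Constraint 1 (Y < X) on D(Y)={2,3,4,5,6} D(X)={2,3,4,5}: Y {2,3,4,5,6}->{2,3,4}; X {2,3,4,5}->{3,4,5}
Constraint 2 (X < V) on D(X)={3,4,5} D(V)={2,3,5,6}: V {2,3,5,6}->{5,6}
So after constraint 2: D(X) = {3,4,5}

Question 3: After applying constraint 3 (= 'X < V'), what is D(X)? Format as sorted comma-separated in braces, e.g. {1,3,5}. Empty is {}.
Constraint 1 (Y < X) on D(Y)={2,3,4,5,6} D(X)={2,3,4,5}: Y {2,3,4,5,6}->{2,3,4}; X {2,3,4,5}->{3,4,5}
Constraint 2 (X < V) on D(X)={3,4,5} D(V)={2,3,5,6}: V {2,3,5,6}->{5,6}
Constraint 3 (X < V) on D(X)={3,4,5} D(V)={5,6}: no change
So after constraint 3: D(X) = {3,4,5}

Answer: {3,4,5}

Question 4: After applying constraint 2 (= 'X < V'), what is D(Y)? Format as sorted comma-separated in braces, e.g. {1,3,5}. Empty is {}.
Constraint 1 (Y < X) on D(Y)={2,3,4,5,6} D(X)={2,3,4,5}: Y {2,3,4,5,6}->{2,3,4}; X {2,3,4,5}->{3,4,5}
Constraint 2 (X < V) on D(X)={3,4,5} D(V)={2,3,5,6}: V {2,3,5,6}->{5,6}
So after constraint 2: D(Y) = {2,3,4}

Answer: {2,3,4}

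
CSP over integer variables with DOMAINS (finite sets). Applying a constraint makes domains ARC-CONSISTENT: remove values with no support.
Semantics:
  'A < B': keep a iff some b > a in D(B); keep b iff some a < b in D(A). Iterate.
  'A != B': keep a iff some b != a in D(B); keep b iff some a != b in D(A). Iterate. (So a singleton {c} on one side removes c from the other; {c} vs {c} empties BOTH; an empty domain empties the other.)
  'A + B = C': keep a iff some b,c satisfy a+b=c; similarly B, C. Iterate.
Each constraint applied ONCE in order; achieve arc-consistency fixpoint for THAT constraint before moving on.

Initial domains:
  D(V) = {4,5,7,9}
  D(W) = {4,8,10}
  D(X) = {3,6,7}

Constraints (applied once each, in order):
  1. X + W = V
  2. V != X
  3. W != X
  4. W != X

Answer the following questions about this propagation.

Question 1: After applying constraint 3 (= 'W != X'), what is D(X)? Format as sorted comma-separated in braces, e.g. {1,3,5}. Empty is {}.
Answer: {3}

Derivation:
Constraint 1 (X + W = V) on D(X)={3,6,7} D(W)={4,8,10} D(V)={4,5,7,9}: X {3,6,7}->{3}; W {4,8,10}->{4}; V {4,5,7,9}->{7}
Constraint 2 (V != X) on D(V)={7} D(X)={3}: no change
Constraint 3 (W != X) on D(W)={4} D(X)={3}: no change
So after constraint 3: D(X) = {3}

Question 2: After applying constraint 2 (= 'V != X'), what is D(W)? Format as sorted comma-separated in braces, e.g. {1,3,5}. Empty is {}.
Answer: {4}

Derivation:
Constraint 1 (X + W = V) on D(X)={3,6,7} D(W)={4,8,10} D(V)={4,5,7,9}: X {3,6,7}->{3}; W {4,8,10}->{4}; V {4,5,7,9}->{7}
Constraint 2 (V != X) on D(V)={7} D(X)={3}: no change
So after constraint 2: D(W) = {4}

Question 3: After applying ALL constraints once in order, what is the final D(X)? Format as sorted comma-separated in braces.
Answer: {3}

Derivation:
Constraint 1 (X + W = V) on D(X)={3,6,7} D(W)={4,8,10} D(V)={4,5,7,9}: X {3,6,7}->{3}; W {4,8,10}->{4}; V {4,5,7,9}->{7}
Constraint 2 (V != X) on D(V)={7} D(X)={3}: no change
Constraint 3 (W != X) on D(W)={4} D(X)={3}: no change
Constraint 4 (W != X) on D(W)={4} D(X)={3}: no change
So after all 4 constraints: D(X) = {3}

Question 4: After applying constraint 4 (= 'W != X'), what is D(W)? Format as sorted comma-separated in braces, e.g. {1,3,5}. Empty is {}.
Answer: {4}

Derivation:
Constraint 1 (X + W = V) on D(X)={3,6,7} D(W)={4,8,10} D(V)={4,5,7,9}: X {3,6,7}->{3}; W {4,8,10}->{4}; V {4,5,7,9}->{7}
Constraint 2 (V != X) on D(V)={7} D(X)={3}: no change
Constraint 3 (W != X) on D(W)={4} D(X)={3}: no change
Constraint 4 (W != X) on D(W)={4} D(X)={3}: no change
So after constraint 4: D(W) = {4}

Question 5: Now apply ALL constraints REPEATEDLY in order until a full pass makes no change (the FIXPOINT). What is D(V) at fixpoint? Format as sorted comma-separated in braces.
Answer: {7}

Derivation:
pass 0 (initial): D(V)={4,5,7,9}
pass 1: V {4,5,7,9}->{7}; W {4,8,10}->{4}; X {3,6,7}->{3}
pass 2: no change
Fixpoint after 2 passes: D(V) = {7}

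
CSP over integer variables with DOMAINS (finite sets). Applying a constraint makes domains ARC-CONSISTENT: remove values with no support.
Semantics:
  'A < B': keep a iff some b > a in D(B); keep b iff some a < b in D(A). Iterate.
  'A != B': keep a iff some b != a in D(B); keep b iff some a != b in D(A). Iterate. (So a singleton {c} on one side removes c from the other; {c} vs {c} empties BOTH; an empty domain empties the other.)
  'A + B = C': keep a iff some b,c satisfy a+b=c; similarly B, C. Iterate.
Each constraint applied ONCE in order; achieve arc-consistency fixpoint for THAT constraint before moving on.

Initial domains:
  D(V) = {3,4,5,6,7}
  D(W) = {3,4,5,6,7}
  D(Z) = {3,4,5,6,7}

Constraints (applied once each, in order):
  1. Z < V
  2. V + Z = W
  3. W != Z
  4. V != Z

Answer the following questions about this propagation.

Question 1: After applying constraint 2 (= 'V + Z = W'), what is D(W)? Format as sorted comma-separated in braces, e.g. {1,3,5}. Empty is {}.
Constraint 1 (Z < V) on D(Z)={3,4,5,6,7} D(V)={3,4,5,6,7}: Z {3,4,5,6,7}->{3,4,5,6}; V {3,4,5,6,7}->{4,5,6,7}
Constraint 2 (V + Z = W) on D(V)={4,5,6,7} D(Z)={3,4,5,6} D(W)={3,4,5,6,7}: V {4,5,6,7}->{4}; Z {3,4,5,6}->{3}; W {3,4,5,6,7}->{7}
So after constraint 2: D(W) = {7}

Answer: {7}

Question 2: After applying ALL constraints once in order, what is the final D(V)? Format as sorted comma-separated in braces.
Constraint 1 (Z < V) on D(Z)={3,4,5,6,7} D(V)={3,4,5,6,7}: Z {3,4,5,6,7}->{3,4,5,6}; V {3,4,5,6,7}->{4,5,6,7}
Constraint 2 (V + Z = W) on D(V)={4,5,6,7} D(Z)={3,4,5,6} D(W)={3,4,5,6,7}: V {4,5,6,7}->{4}; Z {3,4,5,6}->{3}; W {3,4,5,6,7}->{7}
Constraint 3 (W != Z) on D(W)={7} D(Z)={3}: no change
Constraint 4 (V != Z) on D(V)={4} D(Z)={3}: no change
So after all 4 constraints: D(V) = {4}

Answer: {4}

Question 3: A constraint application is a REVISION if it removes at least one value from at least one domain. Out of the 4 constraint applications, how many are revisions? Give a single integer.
Answer: 2

Derivation:
Constraint 1 (Z < V) on D(Z)={3,4,5,6,7} D(V)={3,4,5,6,7}: Z {3,4,5,6,7}->{3,4,5,6}; V {3,4,5,6,7}->{4,5,6,7} => REVISION
Constraint 2 (V + Z = W) on D(V)={4,5,6,7} D(Z)={3,4,5,6} D(W)={3,4,5,6,7}: V {4,5,6,7}->{4}; Z {3,4,5,6}->{3}; W {3,4,5,6,7}->{7} => REVISION
Constraint 3 (W != Z) on D(W)={7} D(Z)={3}: no change => not a revision
Constraint 4 (V != Z) on D(V)={4} D(Z)={3}: no change => not a revision
Total revisions = 2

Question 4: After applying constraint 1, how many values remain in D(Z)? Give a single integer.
Constraint 1 (Z < V) on D(Z)={3,4,5,6,7} D(V)={3,4,5,6,7}: Z {3,4,5,6,7}->{3,4,5,6}; V {3,4,5,6,7}->{4,5,6,7}
So after constraint 1: D(Z)={3,4,5,6}, size = 4

Answer: 4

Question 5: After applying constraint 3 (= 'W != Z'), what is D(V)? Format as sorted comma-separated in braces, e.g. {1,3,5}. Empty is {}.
Constraint 1 (Z < V) on D(Z)={3,4,5,6,7} D(V)={3,4,5,6,7}: Z {3,4,5,6,7}->{3,4,5,6}; V {3,4,5,6,7}->{4,5,6,7}
Constraint 2 (V + Z = W) on D(V)={4,5,6,7} D(Z)={3,4,5,6} D(W)={3,4,5,6,7}: V {4,5,6,7}->{4}; Z {3,4,5,6}->{3}; W {3,4,5,6,7}->{7}
Constraint 3 (W != Z) on D(W)={7} D(Z)={3}: no change
So after constraint 3: D(V) = {4}

Answer: {4}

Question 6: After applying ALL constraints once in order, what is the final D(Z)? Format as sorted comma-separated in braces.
Answer: {3}

Derivation:
Constraint 1 (Z < V) on D(Z)={3,4,5,6,7} D(V)={3,4,5,6,7}: Z {3,4,5,6,7}->{3,4,5,6}; V {3,4,5,6,7}->{4,5,6,7}
Constraint 2 (V + Z = W) on D(V)={4,5,6,7} D(Z)={3,4,5,6} D(W)={3,4,5,6,7}: V {4,5,6,7}->{4}; Z {3,4,5,6}->{3}; W {3,4,5,6,7}->{7}
Constraint 3 (W != Z) on D(W)={7} D(Z)={3}: no change
Constraint 4 (V != Z) on D(V)={4} D(Z)={3}: no change
So after all 4 constraints: D(Z) = {3}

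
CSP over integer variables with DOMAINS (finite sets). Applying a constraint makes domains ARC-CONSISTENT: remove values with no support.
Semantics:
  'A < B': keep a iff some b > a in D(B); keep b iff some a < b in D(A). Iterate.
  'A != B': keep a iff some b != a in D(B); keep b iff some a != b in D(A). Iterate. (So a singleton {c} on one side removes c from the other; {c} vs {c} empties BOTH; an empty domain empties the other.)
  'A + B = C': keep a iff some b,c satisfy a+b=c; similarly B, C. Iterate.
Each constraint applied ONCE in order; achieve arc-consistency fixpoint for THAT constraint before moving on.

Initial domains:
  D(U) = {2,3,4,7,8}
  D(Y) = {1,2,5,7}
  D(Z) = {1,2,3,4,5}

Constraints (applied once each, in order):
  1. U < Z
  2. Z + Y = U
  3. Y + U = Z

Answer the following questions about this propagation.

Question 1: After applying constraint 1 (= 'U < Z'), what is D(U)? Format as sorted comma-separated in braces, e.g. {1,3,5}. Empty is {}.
Answer: {2,3,4}

Derivation:
Constraint 1 (U < Z) on D(U)={2,3,4,7,8} D(Z)={1,2,3,4,5}: U {2,3,4,7,8}->{2,3,4}; Z {1,2,3,4,5}->{3,4,5}
So after constraint 1: D(U) = {2,3,4}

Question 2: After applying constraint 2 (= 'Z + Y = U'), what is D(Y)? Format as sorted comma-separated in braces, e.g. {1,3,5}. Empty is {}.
Constraint 1 (U < Z) on D(U)={2,3,4,7,8} D(Z)={1,2,3,4,5}: U {2,3,4,7,8}->{2,3,4}; Z {1,2,3,4,5}->{3,4,5}
Constraint 2 (Z + Y = U) on D(Z)={3,4,5} D(Y)={1,2,5,7} D(U)={2,3,4}: Z {3,4,5}->{3}; Y {1,2,5,7}->{1}; U {2,3,4}->{4}
So after constraint 2: D(Y) = {1}

Answer: {1}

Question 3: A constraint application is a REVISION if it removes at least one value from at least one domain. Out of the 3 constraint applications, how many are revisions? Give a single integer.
Answer: 3

Derivation:
Constraint 1 (U < Z) on D(U)={2,3,4,7,8} D(Z)={1,2,3,4,5}: U {2,3,4,7,8}->{2,3,4}; Z {1,2,3,4,5}->{3,4,5} => REVISION
Constraint 2 (Z + Y = U) on D(Z)={3,4,5} D(Y)={1,2,5,7} D(U)={2,3,4}: Z {3,4,5}->{3}; Y {1,2,5,7}->{1}; U {2,3,4}->{4} => REVISION
Constraint 3 (Y + U = Z) on D(Y)={1} D(U)={4} D(Z)={3}: Y {1}->{}; U {4}->{}; Z {3}->{} => REVISION
Total revisions = 3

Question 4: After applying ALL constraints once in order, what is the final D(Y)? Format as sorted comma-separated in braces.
Answer: {}

Derivation:
Constraint 1 (U < Z) on D(U)={2,3,4,7,8} D(Z)={1,2,3,4,5}: U {2,3,4,7,8}->{2,3,4}; Z {1,2,3,4,5}->{3,4,5}
Constraint 2 (Z + Y = U) on D(Z)={3,4,5} D(Y)={1,2,5,7} D(U)={2,3,4}: Z {3,4,5}->{3}; Y {1,2,5,7}->{1}; U {2,3,4}->{4}
Constraint 3 (Y + U = Z) on D(Y)={1} D(U)={4} D(Z)={3}: Y {1}->{}; U {4}->{}; Z {3}->{}
So after all 3 constraints: D(Y) = {}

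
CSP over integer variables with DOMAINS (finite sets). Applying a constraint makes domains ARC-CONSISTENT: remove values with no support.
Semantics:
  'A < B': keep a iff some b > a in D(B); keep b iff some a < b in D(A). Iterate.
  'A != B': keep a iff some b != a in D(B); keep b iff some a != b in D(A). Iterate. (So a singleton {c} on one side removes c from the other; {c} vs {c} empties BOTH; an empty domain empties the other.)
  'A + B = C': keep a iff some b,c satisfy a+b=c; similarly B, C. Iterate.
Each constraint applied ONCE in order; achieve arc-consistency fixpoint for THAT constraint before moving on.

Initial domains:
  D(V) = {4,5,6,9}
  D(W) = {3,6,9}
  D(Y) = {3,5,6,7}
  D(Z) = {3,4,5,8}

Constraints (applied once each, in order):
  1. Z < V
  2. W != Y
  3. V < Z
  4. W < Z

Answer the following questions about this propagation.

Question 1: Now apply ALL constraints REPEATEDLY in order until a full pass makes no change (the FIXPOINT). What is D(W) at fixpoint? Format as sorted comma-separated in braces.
pass 0 (initial): D(W)={3,6,9}
pass 1: V {4,5,6,9}->{4,5,6}; W {3,6,9}->{3,6}; Z {3,4,5,8}->{5,8}
pass 2: V {4,5,6}->{}; W {3,6}->{}; Z {5,8}->{}
pass 3: Y {3,5,6,7}->{}
pass 4: no change
Fixpoint after 4 passes: D(W) = {}

Answer: {}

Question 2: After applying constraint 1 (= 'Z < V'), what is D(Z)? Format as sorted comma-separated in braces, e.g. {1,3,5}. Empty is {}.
Answer: {3,4,5,8}

Derivation:
Constraint 1 (Z < V) on D(Z)={3,4,5,8} D(V)={4,5,6,9}: no change
So after constraint 1: D(Z) = {3,4,5,8}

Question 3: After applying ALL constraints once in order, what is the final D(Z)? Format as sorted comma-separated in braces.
Answer: {5,8}

Derivation:
Constraint 1 (Z < V) on D(Z)={3,4,5,8} D(V)={4,5,6,9}: no change
Constraint 2 (W != Y) on D(W)={3,6,9} D(Y)={3,5,6,7}: no change
Constraint 3 (V < Z) on D(V)={4,5,6,9} D(Z)={3,4,5,8}: V {4,5,6,9}->{4,5,6}; Z {3,4,5,8}->{5,8}
Constraint 4 (W < Z) on D(W)={3,6,9} D(Z)={5,8}: W {3,6,9}->{3,6}
So after all 4 constraints: D(Z) = {5,8}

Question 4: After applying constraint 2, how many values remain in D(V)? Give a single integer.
Answer: 4

Derivation:
Constraint 1 (Z < V) on D(Z)={3,4,5,8} D(V)={4,5,6,9}: no change
Constraint 2 (W != Y) on D(W)={3,6,9} D(Y)={3,5,6,7}: no change
So after constraint 2: D(V)={4,5,6,9}, size = 4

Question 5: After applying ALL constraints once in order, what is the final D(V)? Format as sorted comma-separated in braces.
Answer: {4,5,6}

Derivation:
Constraint 1 (Z < V) on D(Z)={3,4,5,8} D(V)={4,5,6,9}: no change
Constraint 2 (W != Y) on D(W)={3,6,9} D(Y)={3,5,6,7}: no change
Constraint 3 (V < Z) on D(V)={4,5,6,9} D(Z)={3,4,5,8}: V {4,5,6,9}->{4,5,6}; Z {3,4,5,8}->{5,8}
Constraint 4 (W < Z) on D(W)={3,6,9} D(Z)={5,8}: W {3,6,9}->{3,6}
So after all 4 constraints: D(V) = {4,5,6}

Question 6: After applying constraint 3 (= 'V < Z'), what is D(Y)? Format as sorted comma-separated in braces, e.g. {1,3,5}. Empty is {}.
Constraint 1 (Z < V) on D(Z)={3,4,5,8} D(V)={4,5,6,9}: no change
Constraint 2 (W != Y) on D(W)={3,6,9} D(Y)={3,5,6,7}: no change
Constraint 3 (V < Z) on D(V)={4,5,6,9} D(Z)={3,4,5,8}: V {4,5,6,9}->{4,5,6}; Z {3,4,5,8}->{5,8}
So after constraint 3: D(Y) = {3,5,6,7}

Answer: {3,5,6,7}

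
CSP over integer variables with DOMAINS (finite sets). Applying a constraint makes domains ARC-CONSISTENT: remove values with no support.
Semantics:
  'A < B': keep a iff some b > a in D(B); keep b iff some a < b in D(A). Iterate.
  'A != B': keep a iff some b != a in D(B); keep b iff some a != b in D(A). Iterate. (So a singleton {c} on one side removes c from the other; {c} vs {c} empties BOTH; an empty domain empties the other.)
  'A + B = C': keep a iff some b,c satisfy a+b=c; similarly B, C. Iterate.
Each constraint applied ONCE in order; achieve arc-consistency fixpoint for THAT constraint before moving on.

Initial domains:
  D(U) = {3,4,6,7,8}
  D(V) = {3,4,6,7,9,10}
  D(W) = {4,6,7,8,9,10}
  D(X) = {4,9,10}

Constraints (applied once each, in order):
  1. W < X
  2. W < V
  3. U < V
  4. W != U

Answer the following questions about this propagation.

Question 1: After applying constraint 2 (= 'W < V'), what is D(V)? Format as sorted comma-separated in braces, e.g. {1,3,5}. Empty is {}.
Answer: {6,7,9,10}

Derivation:
Constraint 1 (W < X) on D(W)={4,6,7,8,9,10} D(X)={4,9,10}: W {4,6,7,8,9,10}->{4,6,7,8,9}; X {4,9,10}->{9,10}
Constraint 2 (W < V) on D(W)={4,6,7,8,9} D(V)={3,4,6,7,9,10}: V {3,4,6,7,9,10}->{6,7,9,10}
So after constraint 2: D(V) = {6,7,9,10}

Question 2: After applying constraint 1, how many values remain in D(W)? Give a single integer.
Answer: 5

Derivation:
Constraint 1 (W < X) on D(W)={4,6,7,8,9,10} D(X)={4,9,10}: W {4,6,7,8,9,10}->{4,6,7,8,9}; X {4,9,10}->{9,10}
So after constraint 1: D(W)={4,6,7,8,9}, size = 5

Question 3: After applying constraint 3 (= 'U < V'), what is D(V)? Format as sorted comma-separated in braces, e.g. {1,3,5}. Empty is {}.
Constraint 1 (W < X) on D(W)={4,6,7,8,9,10} D(X)={4,9,10}: W {4,6,7,8,9,10}->{4,6,7,8,9}; X {4,9,10}->{9,10}
Constraint 2 (W < V) on D(W)={4,6,7,8,9} D(V)={3,4,6,7,9,10}: V {3,4,6,7,9,10}->{6,7,9,10}
Constraint 3 (U < V) on D(U)={3,4,6,7,8} D(V)={6,7,9,10}: no change
So after constraint 3: D(V) = {6,7,9,10}

Answer: {6,7,9,10}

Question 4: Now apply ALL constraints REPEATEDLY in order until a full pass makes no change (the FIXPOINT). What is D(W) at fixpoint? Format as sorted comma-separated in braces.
pass 0 (initial): D(W)={4,6,7,8,9,10}
pass 1: V {3,4,6,7,9,10}->{6,7,9,10}; W {4,6,7,8,9,10}->{4,6,7,8,9}; X {4,9,10}->{9,10}
pass 2: no change
Fixpoint after 2 passes: D(W) = {4,6,7,8,9}

Answer: {4,6,7,8,9}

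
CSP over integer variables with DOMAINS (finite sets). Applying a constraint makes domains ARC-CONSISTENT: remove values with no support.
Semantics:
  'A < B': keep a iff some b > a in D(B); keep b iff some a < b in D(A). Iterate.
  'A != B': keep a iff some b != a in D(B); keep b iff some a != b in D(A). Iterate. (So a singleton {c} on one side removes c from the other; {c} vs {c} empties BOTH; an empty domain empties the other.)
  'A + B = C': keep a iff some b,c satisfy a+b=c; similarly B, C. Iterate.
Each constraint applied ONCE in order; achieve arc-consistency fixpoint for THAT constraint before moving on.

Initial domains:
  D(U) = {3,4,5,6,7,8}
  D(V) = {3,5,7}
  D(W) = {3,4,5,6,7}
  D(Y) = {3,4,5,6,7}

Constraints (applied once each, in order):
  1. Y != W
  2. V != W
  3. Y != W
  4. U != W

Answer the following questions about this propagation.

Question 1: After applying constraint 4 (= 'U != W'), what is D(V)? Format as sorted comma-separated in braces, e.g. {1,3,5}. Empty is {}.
Answer: {3,5,7}

Derivation:
Constraint 1 (Y != W) on D(Y)={3,4,5,6,7} D(W)={3,4,5,6,7}: no change
Constraint 2 (V != W) on D(V)={3,5,7} D(W)={3,4,5,6,7}: no change
Constraint 3 (Y != W) on D(Y)={3,4,5,6,7} D(W)={3,4,5,6,7}: no change
Constraint 4 (U != W) on D(U)={3,4,5,6,7,8} D(W)={3,4,5,6,7}: no change
So after constraint 4: D(V) = {3,5,7}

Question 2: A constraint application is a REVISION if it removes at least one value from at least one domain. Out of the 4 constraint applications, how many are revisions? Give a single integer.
Constraint 1 (Y != W) on D(Y)={3,4,5,6,7} D(W)={3,4,5,6,7}: no change => not a revision
Constraint 2 (V != W) on D(V)={3,5,7} D(W)={3,4,5,6,7}: no change => not a revision
Constraint 3 (Y != W) on D(Y)={3,4,5,6,7} D(W)={3,4,5,6,7}: no change => not a revision
Constraint 4 (U != W) on D(U)={3,4,5,6,7,8} D(W)={3,4,5,6,7}: no change => not a revision
Total revisions = 0

Answer: 0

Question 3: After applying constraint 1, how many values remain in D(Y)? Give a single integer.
Answer: 5

Derivation:
Constraint 1 (Y != W) on D(Y)={3,4,5,6,7} D(W)={3,4,5,6,7}: no change
So after constraint 1: D(Y)={3,4,5,6,7}, size = 5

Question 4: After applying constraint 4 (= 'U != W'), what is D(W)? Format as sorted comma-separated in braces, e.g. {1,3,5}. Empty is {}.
Answer: {3,4,5,6,7}

Derivation:
Constraint 1 (Y != W) on D(Y)={3,4,5,6,7} D(W)={3,4,5,6,7}: no change
Constraint 2 (V != W) on D(V)={3,5,7} D(W)={3,4,5,6,7}: no change
Constraint 3 (Y != W) on D(Y)={3,4,5,6,7} D(W)={3,4,5,6,7}: no change
Constraint 4 (U != W) on D(U)={3,4,5,6,7,8} D(W)={3,4,5,6,7}: no change
So after constraint 4: D(W) = {3,4,5,6,7}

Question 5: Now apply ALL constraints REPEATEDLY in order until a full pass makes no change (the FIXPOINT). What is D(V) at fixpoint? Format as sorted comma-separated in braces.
pass 0 (initial): D(V)={3,5,7}
pass 1: no change
Fixpoint after 1 passes: D(V) = {3,5,7}

Answer: {3,5,7}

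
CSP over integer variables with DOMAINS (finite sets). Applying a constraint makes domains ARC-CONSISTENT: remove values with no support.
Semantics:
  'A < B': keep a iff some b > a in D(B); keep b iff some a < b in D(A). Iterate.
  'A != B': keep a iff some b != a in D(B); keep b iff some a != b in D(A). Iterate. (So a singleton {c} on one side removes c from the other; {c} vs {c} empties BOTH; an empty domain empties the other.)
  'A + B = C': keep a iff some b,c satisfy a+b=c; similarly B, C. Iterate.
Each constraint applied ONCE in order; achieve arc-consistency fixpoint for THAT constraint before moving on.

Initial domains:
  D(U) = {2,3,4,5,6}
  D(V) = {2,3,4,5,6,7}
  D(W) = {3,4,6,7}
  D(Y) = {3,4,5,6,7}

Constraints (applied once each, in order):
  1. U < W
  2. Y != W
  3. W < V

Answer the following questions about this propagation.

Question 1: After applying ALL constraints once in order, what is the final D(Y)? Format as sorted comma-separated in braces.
Answer: {3,4,5,6,7}

Derivation:
Constraint 1 (U < W) on D(U)={2,3,4,5,6} D(W)={3,4,6,7}: no change
Constraint 2 (Y != W) on D(Y)={3,4,5,6,7} D(W)={3,4,6,7}: no change
Constraint 3 (W < V) on D(W)={3,4,6,7} D(V)={2,3,4,5,6,7}: W {3,4,6,7}->{3,4,6}; V {2,3,4,5,6,7}->{4,5,6,7}
So after all 3 constraints: D(Y) = {3,4,5,6,7}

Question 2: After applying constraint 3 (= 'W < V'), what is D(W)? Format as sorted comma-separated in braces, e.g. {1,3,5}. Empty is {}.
Constraint 1 (U < W) on D(U)={2,3,4,5,6} D(W)={3,4,6,7}: no change
Constraint 2 (Y != W) on D(Y)={3,4,5,6,7} D(W)={3,4,6,7}: no change
Constraint 3 (W < V) on D(W)={3,4,6,7} D(V)={2,3,4,5,6,7}: W {3,4,6,7}->{3,4,6}; V {2,3,4,5,6,7}->{4,5,6,7}
So after constraint 3: D(W) = {3,4,6}

Answer: {3,4,6}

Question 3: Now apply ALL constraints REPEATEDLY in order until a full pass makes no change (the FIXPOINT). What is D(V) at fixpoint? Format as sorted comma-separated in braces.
Answer: {4,5,6,7}

Derivation:
pass 0 (initial): D(V)={2,3,4,5,6,7}
pass 1: V {2,3,4,5,6,7}->{4,5,6,7}; W {3,4,6,7}->{3,4,6}
pass 2: U {2,3,4,5,6}->{2,3,4,5}
pass 3: no change
Fixpoint after 3 passes: D(V) = {4,5,6,7}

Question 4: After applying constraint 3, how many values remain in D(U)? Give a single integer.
Constraint 1 (U < W) on D(U)={2,3,4,5,6} D(W)={3,4,6,7}: no change
Constraint 2 (Y != W) on D(Y)={3,4,5,6,7} D(W)={3,4,6,7}: no change
Constraint 3 (W < V) on D(W)={3,4,6,7} D(V)={2,3,4,5,6,7}: W {3,4,6,7}->{3,4,6}; V {2,3,4,5,6,7}->{4,5,6,7}
So after constraint 3: D(U)={2,3,4,5,6}, size = 5

Answer: 5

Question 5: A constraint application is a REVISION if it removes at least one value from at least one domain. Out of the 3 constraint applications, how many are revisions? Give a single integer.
Constraint 1 (U < W) on D(U)={2,3,4,5,6} D(W)={3,4,6,7}: no change => not a revision
Constraint 2 (Y != W) on D(Y)={3,4,5,6,7} D(W)={3,4,6,7}: no change => not a revision
Constraint 3 (W < V) on D(W)={3,4,6,7} D(V)={2,3,4,5,6,7}: W {3,4,6,7}->{3,4,6}; V {2,3,4,5,6,7}->{4,5,6,7} => REVISION
Total revisions = 1

Answer: 1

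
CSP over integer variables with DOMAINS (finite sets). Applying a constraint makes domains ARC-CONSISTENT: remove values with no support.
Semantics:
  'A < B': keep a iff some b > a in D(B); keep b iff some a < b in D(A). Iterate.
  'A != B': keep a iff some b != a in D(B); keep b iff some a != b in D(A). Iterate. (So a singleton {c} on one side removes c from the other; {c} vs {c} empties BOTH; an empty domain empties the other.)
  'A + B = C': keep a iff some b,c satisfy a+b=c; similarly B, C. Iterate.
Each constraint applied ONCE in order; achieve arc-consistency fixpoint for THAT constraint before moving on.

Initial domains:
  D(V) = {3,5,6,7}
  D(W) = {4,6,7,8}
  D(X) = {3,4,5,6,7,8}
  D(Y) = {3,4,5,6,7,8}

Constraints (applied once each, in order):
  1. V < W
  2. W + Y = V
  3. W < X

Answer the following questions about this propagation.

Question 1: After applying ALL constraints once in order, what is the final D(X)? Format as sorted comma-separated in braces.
Answer: {5,6,7,8}

Derivation:
Constraint 1 (V < W) on D(V)={3,5,6,7} D(W)={4,6,7,8}: no change
Constraint 2 (W + Y = V) on D(W)={4,6,7,8} D(Y)={3,4,5,6,7,8} D(V)={3,5,6,7}: W {4,6,7,8}->{4}; Y {3,4,5,6,7,8}->{3}; V {3,5,6,7}->{7}
Constraint 3 (W < X) on D(W)={4} D(X)={3,4,5,6,7,8}: X {3,4,5,6,7,8}->{5,6,7,8}
So after all 3 constraints: D(X) = {5,6,7,8}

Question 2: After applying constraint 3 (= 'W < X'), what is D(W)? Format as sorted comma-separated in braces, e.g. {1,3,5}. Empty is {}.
Answer: {4}

Derivation:
Constraint 1 (V < W) on D(V)={3,5,6,7} D(W)={4,6,7,8}: no change
Constraint 2 (W + Y = V) on D(W)={4,6,7,8} D(Y)={3,4,5,6,7,8} D(V)={3,5,6,7}: W {4,6,7,8}->{4}; Y {3,4,5,6,7,8}->{3}; V {3,5,6,7}->{7}
Constraint 3 (W < X) on D(W)={4} D(X)={3,4,5,6,7,8}: X {3,4,5,6,7,8}->{5,6,7,8}
So after constraint 3: D(W) = {4}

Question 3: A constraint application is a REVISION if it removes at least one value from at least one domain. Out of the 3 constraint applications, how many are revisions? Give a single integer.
Constraint 1 (V < W) on D(V)={3,5,6,7} D(W)={4,6,7,8}: no change => not a revision
Constraint 2 (W + Y = V) on D(W)={4,6,7,8} D(Y)={3,4,5,6,7,8} D(V)={3,5,6,7}: W {4,6,7,8}->{4}; Y {3,4,5,6,7,8}->{3}; V {3,5,6,7}->{7} => REVISION
Constraint 3 (W < X) on D(W)={4} D(X)={3,4,5,6,7,8}: X {3,4,5,6,7,8}->{5,6,7,8} => REVISION
Total revisions = 2

Answer: 2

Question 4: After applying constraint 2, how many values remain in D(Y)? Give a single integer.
Answer: 1

Derivation:
Constraint 1 (V < W) on D(V)={3,5,6,7} D(W)={4,6,7,8}: no change
Constraint 2 (W + Y = V) on D(W)={4,6,7,8} D(Y)={3,4,5,6,7,8} D(V)={3,5,6,7}: W {4,6,7,8}->{4}; Y {3,4,5,6,7,8}->{3}; V {3,5,6,7}->{7}
So after constraint 2: D(Y)={3}, size = 1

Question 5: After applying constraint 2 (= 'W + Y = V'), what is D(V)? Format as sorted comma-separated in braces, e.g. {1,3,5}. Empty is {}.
Answer: {7}

Derivation:
Constraint 1 (V < W) on D(V)={3,5,6,7} D(W)={4,6,7,8}: no change
Constraint 2 (W + Y = V) on D(W)={4,6,7,8} D(Y)={3,4,5,6,7,8} D(V)={3,5,6,7}: W {4,6,7,8}->{4}; Y {3,4,5,6,7,8}->{3}; V {3,5,6,7}->{7}
So after constraint 2: D(V) = {7}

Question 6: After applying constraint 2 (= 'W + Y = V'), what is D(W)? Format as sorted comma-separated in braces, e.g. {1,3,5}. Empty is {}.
Answer: {4}

Derivation:
Constraint 1 (V < W) on D(V)={3,5,6,7} D(W)={4,6,7,8}: no change
Constraint 2 (W + Y = V) on D(W)={4,6,7,8} D(Y)={3,4,5,6,7,8} D(V)={3,5,6,7}: W {4,6,7,8}->{4}; Y {3,4,5,6,7,8}->{3}; V {3,5,6,7}->{7}
So after constraint 2: D(W) = {4}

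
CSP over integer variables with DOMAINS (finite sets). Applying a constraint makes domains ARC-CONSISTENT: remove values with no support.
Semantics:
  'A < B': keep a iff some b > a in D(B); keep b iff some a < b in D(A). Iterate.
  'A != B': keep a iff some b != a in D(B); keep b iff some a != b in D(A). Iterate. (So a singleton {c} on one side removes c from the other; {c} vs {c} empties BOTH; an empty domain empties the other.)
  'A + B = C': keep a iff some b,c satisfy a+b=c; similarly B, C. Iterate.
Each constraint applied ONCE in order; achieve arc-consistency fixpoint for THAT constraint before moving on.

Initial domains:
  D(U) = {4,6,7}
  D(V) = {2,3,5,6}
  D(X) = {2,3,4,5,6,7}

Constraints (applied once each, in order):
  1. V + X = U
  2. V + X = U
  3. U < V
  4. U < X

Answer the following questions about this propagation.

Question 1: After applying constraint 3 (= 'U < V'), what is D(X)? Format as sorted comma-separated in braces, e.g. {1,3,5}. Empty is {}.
Constraint 1 (V + X = U) on D(V)={2,3,5,6} D(X)={2,3,4,5,6,7} D(U)={4,6,7}: V {2,3,5,6}->{2,3,5}; X {2,3,4,5,6,7}->{2,3,4,5}
Constraint 2 (V + X = U) on D(V)={2,3,5} D(X)={2,3,4,5} D(U)={4,6,7}: no change
Constraint 3 (U < V) on D(U)={4,6,7} D(V)={2,3,5}: U {4,6,7}->{4}; V {2,3,5}->{5}
So after constraint 3: D(X) = {2,3,4,5}

Answer: {2,3,4,5}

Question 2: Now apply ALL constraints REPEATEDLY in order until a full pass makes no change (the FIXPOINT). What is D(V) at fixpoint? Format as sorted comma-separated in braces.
pass 0 (initial): D(V)={2,3,5,6}
pass 1: U {4,6,7}->{4}; V {2,3,5,6}->{5}; X {2,3,4,5,6,7}->{5}
pass 2: U {4}->{}; V {5}->{}; X {5}->{}
pass 3: no change
Fixpoint after 3 passes: D(V) = {}

Answer: {}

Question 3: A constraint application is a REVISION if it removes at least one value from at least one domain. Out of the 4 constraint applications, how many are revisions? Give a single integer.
Answer: 3

Derivation:
Constraint 1 (V + X = U) on D(V)={2,3,5,6} D(X)={2,3,4,5,6,7} D(U)={4,6,7}: V {2,3,5,6}->{2,3,5}; X {2,3,4,5,6,7}->{2,3,4,5} => REVISION
Constraint 2 (V + X = U) on D(V)={2,3,5} D(X)={2,3,4,5} D(U)={4,6,7}: no change => not a revision
Constraint 3 (U < V) on D(U)={4,6,7} D(V)={2,3,5}: U {4,6,7}->{4}; V {2,3,5}->{5} => REVISION
Constraint 4 (U < X) on D(U)={4} D(X)={2,3,4,5}: X {2,3,4,5}->{5} => REVISION
Total revisions = 3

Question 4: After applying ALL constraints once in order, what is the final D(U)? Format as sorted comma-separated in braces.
Answer: {4}

Derivation:
Constraint 1 (V + X = U) on D(V)={2,3,5,6} D(X)={2,3,4,5,6,7} D(U)={4,6,7}: V {2,3,5,6}->{2,3,5}; X {2,3,4,5,6,7}->{2,3,4,5}
Constraint 2 (V + X = U) on D(V)={2,3,5} D(X)={2,3,4,5} D(U)={4,6,7}: no change
Constraint 3 (U < V) on D(U)={4,6,7} D(V)={2,3,5}: U {4,6,7}->{4}; V {2,3,5}->{5}
Constraint 4 (U < X) on D(U)={4} D(X)={2,3,4,5}: X {2,3,4,5}->{5}
So after all 4 constraints: D(U) = {4}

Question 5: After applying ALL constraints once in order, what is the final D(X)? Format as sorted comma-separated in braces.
Answer: {5}

Derivation:
Constraint 1 (V + X = U) on D(V)={2,3,5,6} D(X)={2,3,4,5,6,7} D(U)={4,6,7}: V {2,3,5,6}->{2,3,5}; X {2,3,4,5,6,7}->{2,3,4,5}
Constraint 2 (V + X = U) on D(V)={2,3,5} D(X)={2,3,4,5} D(U)={4,6,7}: no change
Constraint 3 (U < V) on D(U)={4,6,7} D(V)={2,3,5}: U {4,6,7}->{4}; V {2,3,5}->{5}
Constraint 4 (U < X) on D(U)={4} D(X)={2,3,4,5}: X {2,3,4,5}->{5}
So after all 4 constraints: D(X) = {5}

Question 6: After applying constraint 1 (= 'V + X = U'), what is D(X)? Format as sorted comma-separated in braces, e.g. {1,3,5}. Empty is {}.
Answer: {2,3,4,5}

Derivation:
Constraint 1 (V + X = U) on D(V)={2,3,5,6} D(X)={2,3,4,5,6,7} D(U)={4,6,7}: V {2,3,5,6}->{2,3,5}; X {2,3,4,5,6,7}->{2,3,4,5}
So after constraint 1: D(X) = {2,3,4,5}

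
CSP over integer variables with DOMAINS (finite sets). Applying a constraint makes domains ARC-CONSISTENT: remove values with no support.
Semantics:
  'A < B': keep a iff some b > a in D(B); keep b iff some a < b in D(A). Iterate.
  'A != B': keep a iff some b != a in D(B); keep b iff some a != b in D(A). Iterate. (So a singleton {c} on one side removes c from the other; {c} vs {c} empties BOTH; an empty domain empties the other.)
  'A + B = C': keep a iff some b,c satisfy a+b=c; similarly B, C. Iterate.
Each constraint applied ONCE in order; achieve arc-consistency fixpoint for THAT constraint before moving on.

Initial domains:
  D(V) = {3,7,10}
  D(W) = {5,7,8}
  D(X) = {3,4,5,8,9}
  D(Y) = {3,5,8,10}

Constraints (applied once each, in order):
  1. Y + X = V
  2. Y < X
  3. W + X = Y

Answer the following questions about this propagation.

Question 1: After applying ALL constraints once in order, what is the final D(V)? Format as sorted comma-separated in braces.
Constraint 1 (Y + X = V) on D(Y)={3,5,8,10} D(X)={3,4,5,8,9} D(V)={3,7,10}: Y {3,5,8,10}->{3,5}; X {3,4,5,8,9}->{4,5}; V {3,7,10}->{7,10}
Constraint 2 (Y < X) on D(Y)={3,5} D(X)={4,5}: Y {3,5}->{3}
Constraint 3 (W + X = Y) on D(W)={5,7,8} D(X)={4,5} D(Y)={3}: W {5,7,8}->{}; X {4,5}->{}; Y {3}->{}
So after all 3 constraints: D(V) = {7,10}

Answer: {7,10}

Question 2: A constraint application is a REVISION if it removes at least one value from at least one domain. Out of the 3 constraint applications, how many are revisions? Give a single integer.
Constraint 1 (Y + X = V) on D(Y)={3,5,8,10} D(X)={3,4,5,8,9} D(V)={3,7,10}: Y {3,5,8,10}->{3,5}; X {3,4,5,8,9}->{4,5}; V {3,7,10}->{7,10} => REVISION
Constraint 2 (Y < X) on D(Y)={3,5} D(X)={4,5}: Y {3,5}->{3} => REVISION
Constraint 3 (W + X = Y) on D(W)={5,7,8} D(X)={4,5} D(Y)={3}: W {5,7,8}->{}; X {4,5}->{}; Y {3}->{} => REVISION
Total revisions = 3

Answer: 3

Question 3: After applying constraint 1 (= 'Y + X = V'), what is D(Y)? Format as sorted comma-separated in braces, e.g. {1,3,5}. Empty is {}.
Answer: {3,5}

Derivation:
Constraint 1 (Y + X = V) on D(Y)={3,5,8,10} D(X)={3,4,5,8,9} D(V)={3,7,10}: Y {3,5,8,10}->{3,5}; X {3,4,5,8,9}->{4,5}; V {3,7,10}->{7,10}
So after constraint 1: D(Y) = {3,5}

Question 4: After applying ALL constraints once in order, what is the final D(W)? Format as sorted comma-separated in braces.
Answer: {}

Derivation:
Constraint 1 (Y + X = V) on D(Y)={3,5,8,10} D(X)={3,4,5,8,9} D(V)={3,7,10}: Y {3,5,8,10}->{3,5}; X {3,4,5,8,9}->{4,5}; V {3,7,10}->{7,10}
Constraint 2 (Y < X) on D(Y)={3,5} D(X)={4,5}: Y {3,5}->{3}
Constraint 3 (W + X = Y) on D(W)={5,7,8} D(X)={4,5} D(Y)={3}: W {5,7,8}->{}; X {4,5}->{}; Y {3}->{}
So after all 3 constraints: D(W) = {}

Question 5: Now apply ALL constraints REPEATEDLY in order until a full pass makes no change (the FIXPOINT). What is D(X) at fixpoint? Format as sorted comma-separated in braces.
Answer: {}

Derivation:
pass 0 (initial): D(X)={3,4,5,8,9}
pass 1: V {3,7,10}->{7,10}; W {5,7,8}->{}; X {3,4,5,8,9}->{}; Y {3,5,8,10}->{}
pass 2: V {7,10}->{}
pass 3: no change
Fixpoint after 3 passes: D(X) = {}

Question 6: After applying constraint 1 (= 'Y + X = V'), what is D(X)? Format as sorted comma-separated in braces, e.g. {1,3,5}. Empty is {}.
Answer: {4,5}

Derivation:
Constraint 1 (Y + X = V) on D(Y)={3,5,8,10} D(X)={3,4,5,8,9} D(V)={3,7,10}: Y {3,5,8,10}->{3,5}; X {3,4,5,8,9}->{4,5}; V {3,7,10}->{7,10}
So after constraint 1: D(X) = {4,5}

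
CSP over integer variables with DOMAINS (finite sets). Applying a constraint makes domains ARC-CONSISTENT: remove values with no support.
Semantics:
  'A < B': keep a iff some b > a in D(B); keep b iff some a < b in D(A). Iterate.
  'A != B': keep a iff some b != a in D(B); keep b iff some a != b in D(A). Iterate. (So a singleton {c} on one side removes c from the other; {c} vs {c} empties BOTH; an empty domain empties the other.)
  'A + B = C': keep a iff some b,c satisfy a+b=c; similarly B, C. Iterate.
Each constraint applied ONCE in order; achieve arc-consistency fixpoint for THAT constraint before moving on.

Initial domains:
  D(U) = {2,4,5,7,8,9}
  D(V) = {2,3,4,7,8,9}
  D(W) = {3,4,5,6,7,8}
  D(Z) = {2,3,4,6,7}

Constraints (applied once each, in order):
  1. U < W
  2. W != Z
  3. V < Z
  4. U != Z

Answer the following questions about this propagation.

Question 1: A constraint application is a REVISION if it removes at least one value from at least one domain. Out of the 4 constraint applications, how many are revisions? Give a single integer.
Constraint 1 (U < W) on D(U)={2,4,5,7,8,9} D(W)={3,4,5,6,7,8}: U {2,4,5,7,8,9}->{2,4,5,7} => REVISION
Constraint 2 (W != Z) on D(W)={3,4,5,6,7,8} D(Z)={2,3,4,6,7}: no change => not a revision
Constraint 3 (V < Z) on D(V)={2,3,4,7,8,9} D(Z)={2,3,4,6,7}: V {2,3,4,7,8,9}->{2,3,4}; Z {2,3,4,6,7}->{3,4,6,7} => REVISION
Constraint 4 (U != Z) on D(U)={2,4,5,7} D(Z)={3,4,6,7}: no change => not a revision
Total revisions = 2

Answer: 2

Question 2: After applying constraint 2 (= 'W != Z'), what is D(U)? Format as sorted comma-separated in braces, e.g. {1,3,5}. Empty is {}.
Answer: {2,4,5,7}

Derivation:
Constraint 1 (U < W) on D(U)={2,4,5,7,8,9} D(W)={3,4,5,6,7,8}: U {2,4,5,7,8,9}->{2,4,5,7}
Constraint 2 (W != Z) on D(W)={3,4,5,6,7,8} D(Z)={2,3,4,6,7}: no change
So after constraint 2: D(U) = {2,4,5,7}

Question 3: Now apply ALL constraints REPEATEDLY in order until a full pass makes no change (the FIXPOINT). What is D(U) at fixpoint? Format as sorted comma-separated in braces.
Answer: {2,4,5,7}

Derivation:
pass 0 (initial): D(U)={2,4,5,7,8,9}
pass 1: U {2,4,5,7,8,9}->{2,4,5,7}; V {2,3,4,7,8,9}->{2,3,4}; Z {2,3,4,6,7}->{3,4,6,7}
pass 2: no change
Fixpoint after 2 passes: D(U) = {2,4,5,7}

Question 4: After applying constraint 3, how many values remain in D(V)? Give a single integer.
Answer: 3

Derivation:
Constraint 1 (U < W) on D(U)={2,4,5,7,8,9} D(W)={3,4,5,6,7,8}: U {2,4,5,7,8,9}->{2,4,5,7}
Constraint 2 (W != Z) on D(W)={3,4,5,6,7,8} D(Z)={2,3,4,6,7}: no change
Constraint 3 (V < Z) on D(V)={2,3,4,7,8,9} D(Z)={2,3,4,6,7}: V {2,3,4,7,8,9}->{2,3,4}; Z {2,3,4,6,7}->{3,4,6,7}
So after constraint 3: D(V)={2,3,4}, size = 3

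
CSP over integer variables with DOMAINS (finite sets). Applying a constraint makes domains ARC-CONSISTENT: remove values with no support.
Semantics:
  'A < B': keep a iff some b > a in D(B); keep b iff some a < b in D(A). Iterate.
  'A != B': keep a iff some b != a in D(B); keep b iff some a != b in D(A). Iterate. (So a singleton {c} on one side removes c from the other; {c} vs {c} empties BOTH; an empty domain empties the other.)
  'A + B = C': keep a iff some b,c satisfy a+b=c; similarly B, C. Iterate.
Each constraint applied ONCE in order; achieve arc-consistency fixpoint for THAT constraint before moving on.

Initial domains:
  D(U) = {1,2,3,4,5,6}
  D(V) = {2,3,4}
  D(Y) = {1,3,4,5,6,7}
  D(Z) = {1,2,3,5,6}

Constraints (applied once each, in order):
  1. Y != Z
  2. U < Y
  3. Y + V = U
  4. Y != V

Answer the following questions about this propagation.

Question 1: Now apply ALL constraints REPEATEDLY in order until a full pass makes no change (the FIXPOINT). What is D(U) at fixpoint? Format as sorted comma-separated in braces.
Answer: {}

Derivation:
pass 0 (initial): D(U)={1,2,3,4,5,6}
pass 1: U {1,2,3,4,5,6}->{5,6}; V {2,3,4}->{2,3}; Y {1,3,4,5,6,7}->{3,4}
pass 2: U {5,6}->{}; V {2,3}->{}; Y {3,4}->{}
pass 3: Z {1,2,3,5,6}->{}
pass 4: no change
Fixpoint after 4 passes: D(U) = {}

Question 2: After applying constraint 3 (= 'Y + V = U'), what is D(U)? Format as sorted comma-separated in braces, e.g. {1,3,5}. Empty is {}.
Answer: {5,6}

Derivation:
Constraint 1 (Y != Z) on D(Y)={1,3,4,5,6,7} D(Z)={1,2,3,5,6}: no change
Constraint 2 (U < Y) on D(U)={1,2,3,4,5,6} D(Y)={1,3,4,5,6,7}: Y {1,3,4,5,6,7}->{3,4,5,6,7}
Constraint 3 (Y + V = U) on D(Y)={3,4,5,6,7} D(V)={2,3,4} D(U)={1,2,3,4,5,6}: Y {3,4,5,6,7}->{3,4}; V {2,3,4}->{2,3}; U {1,2,3,4,5,6}->{5,6}
So after constraint 3: D(U) = {5,6}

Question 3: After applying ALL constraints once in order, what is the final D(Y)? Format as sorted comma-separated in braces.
Answer: {3,4}

Derivation:
Constraint 1 (Y != Z) on D(Y)={1,3,4,5,6,7} D(Z)={1,2,3,5,6}: no change
Constraint 2 (U < Y) on D(U)={1,2,3,4,5,6} D(Y)={1,3,4,5,6,7}: Y {1,3,4,5,6,7}->{3,4,5,6,7}
Constraint 3 (Y + V = U) on D(Y)={3,4,5,6,7} D(V)={2,3,4} D(U)={1,2,3,4,5,6}: Y {3,4,5,6,7}->{3,4}; V {2,3,4}->{2,3}; U {1,2,3,4,5,6}->{5,6}
Constraint 4 (Y != V) on D(Y)={3,4} D(V)={2,3}: no change
So after all 4 constraints: D(Y) = {3,4}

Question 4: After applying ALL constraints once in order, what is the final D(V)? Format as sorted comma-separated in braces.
Answer: {2,3}

Derivation:
Constraint 1 (Y != Z) on D(Y)={1,3,4,5,6,7} D(Z)={1,2,3,5,6}: no change
Constraint 2 (U < Y) on D(U)={1,2,3,4,5,6} D(Y)={1,3,4,5,6,7}: Y {1,3,4,5,6,7}->{3,4,5,6,7}
Constraint 3 (Y + V = U) on D(Y)={3,4,5,6,7} D(V)={2,3,4} D(U)={1,2,3,4,5,6}: Y {3,4,5,6,7}->{3,4}; V {2,3,4}->{2,3}; U {1,2,3,4,5,6}->{5,6}
Constraint 4 (Y != V) on D(Y)={3,4} D(V)={2,3}: no change
So after all 4 constraints: D(V) = {2,3}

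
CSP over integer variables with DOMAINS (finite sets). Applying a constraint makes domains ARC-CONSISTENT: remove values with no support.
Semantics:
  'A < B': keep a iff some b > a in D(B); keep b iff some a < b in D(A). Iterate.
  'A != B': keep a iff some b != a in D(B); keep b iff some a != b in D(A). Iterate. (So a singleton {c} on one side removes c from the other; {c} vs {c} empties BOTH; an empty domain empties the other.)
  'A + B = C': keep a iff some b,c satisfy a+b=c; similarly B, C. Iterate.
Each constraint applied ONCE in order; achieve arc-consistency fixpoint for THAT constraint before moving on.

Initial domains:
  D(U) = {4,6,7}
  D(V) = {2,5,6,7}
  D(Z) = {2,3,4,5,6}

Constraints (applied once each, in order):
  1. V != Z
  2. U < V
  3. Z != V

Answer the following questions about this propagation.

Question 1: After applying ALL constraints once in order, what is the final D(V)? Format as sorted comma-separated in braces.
Constraint 1 (V != Z) on D(V)={2,5,6,7} D(Z)={2,3,4,5,6}: no change
Constraint 2 (U < V) on D(U)={4,6,7} D(V)={2,5,6,7}: U {4,6,7}->{4,6}; V {2,5,6,7}->{5,6,7}
Constraint 3 (Z != V) on D(Z)={2,3,4,5,6} D(V)={5,6,7}: no change
So after all 3 constraints: D(V) = {5,6,7}

Answer: {5,6,7}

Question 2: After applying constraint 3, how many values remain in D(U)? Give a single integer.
Constraint 1 (V != Z) on D(V)={2,5,6,7} D(Z)={2,3,4,5,6}: no change
Constraint 2 (U < V) on D(U)={4,6,7} D(V)={2,5,6,7}: U {4,6,7}->{4,6}; V {2,5,6,7}->{5,6,7}
Constraint 3 (Z != V) on D(Z)={2,3,4,5,6} D(V)={5,6,7}: no change
So after constraint 3: D(U)={4,6}, size = 2

Answer: 2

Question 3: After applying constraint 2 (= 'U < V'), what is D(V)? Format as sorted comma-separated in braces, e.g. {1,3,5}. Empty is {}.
Answer: {5,6,7}

Derivation:
Constraint 1 (V != Z) on D(V)={2,5,6,7} D(Z)={2,3,4,5,6}: no change
Constraint 2 (U < V) on D(U)={4,6,7} D(V)={2,5,6,7}: U {4,6,7}->{4,6}; V {2,5,6,7}->{5,6,7}
So after constraint 2: D(V) = {5,6,7}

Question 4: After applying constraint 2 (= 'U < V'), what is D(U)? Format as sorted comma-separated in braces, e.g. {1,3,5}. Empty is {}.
Constraint 1 (V != Z) on D(V)={2,5,6,7} D(Z)={2,3,4,5,6}: no change
Constraint 2 (U < V) on D(U)={4,6,7} D(V)={2,5,6,7}: U {4,6,7}->{4,6}; V {2,5,6,7}->{5,6,7}
So after constraint 2: D(U) = {4,6}

Answer: {4,6}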